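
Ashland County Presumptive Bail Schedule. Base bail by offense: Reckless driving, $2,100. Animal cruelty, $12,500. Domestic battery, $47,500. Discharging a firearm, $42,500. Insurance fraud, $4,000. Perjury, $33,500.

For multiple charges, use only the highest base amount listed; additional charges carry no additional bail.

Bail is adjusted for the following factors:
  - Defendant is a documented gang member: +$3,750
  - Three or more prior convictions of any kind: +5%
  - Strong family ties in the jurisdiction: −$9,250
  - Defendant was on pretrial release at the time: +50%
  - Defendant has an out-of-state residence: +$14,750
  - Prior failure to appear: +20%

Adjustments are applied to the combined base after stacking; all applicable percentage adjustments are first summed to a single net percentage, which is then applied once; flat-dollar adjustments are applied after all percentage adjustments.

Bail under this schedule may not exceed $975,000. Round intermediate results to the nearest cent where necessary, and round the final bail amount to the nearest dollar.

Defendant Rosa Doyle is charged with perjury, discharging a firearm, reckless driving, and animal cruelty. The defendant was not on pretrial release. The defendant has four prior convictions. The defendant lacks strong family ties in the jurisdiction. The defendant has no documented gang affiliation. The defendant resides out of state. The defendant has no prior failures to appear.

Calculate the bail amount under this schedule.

$59,375

Base amounts from the schedule: perjury $33,500; discharging a firearm $42,500; reckless driving $2,100; animal cruelty $12,500.
Stacking rule: use the highest base only. Highest is discharging a firearm at $42,500. Combined base = $42,500.
Three or more prior convictions of any kind (+5%): $42,500 × 1.05 = $44,625.
Defendant has an out-of-state residence (+$14,750 flat): $44,625 + $14,750 = $59,375.
$59,375 is within the $975,000 maximum.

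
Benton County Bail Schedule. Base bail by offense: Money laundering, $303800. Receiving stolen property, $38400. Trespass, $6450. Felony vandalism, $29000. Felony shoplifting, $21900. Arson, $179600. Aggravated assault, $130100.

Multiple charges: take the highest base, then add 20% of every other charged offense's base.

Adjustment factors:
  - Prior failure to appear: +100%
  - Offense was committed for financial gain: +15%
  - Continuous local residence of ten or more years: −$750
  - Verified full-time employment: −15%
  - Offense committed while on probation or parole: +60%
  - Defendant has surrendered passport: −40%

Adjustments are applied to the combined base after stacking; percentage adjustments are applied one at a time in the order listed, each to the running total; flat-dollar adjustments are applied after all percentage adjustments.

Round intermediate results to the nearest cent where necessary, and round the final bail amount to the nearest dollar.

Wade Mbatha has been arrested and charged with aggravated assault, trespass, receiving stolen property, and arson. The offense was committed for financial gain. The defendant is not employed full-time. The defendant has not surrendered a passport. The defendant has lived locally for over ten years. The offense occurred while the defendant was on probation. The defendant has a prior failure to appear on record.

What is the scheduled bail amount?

Base amounts from the schedule: aggravated assault $130100; trespass $6450; receiving stolen property $38400; arson $179600.
Stacking rule: highest base plus 20% of each additional charge. Highest is arson at $179600. Additional: $130100 × 20% = $26020; $6450 × 20% = $1290; $38400 × 20% = $7680. Combined base = $179600 + $34990 = $214590.
Prior failure to appear (+100%): $214590 × 2 = $429180.
Offense was committed for financial gain (+15%): $429180 × 1.15 = $493557.
Offense committed while on probation or parole (+60%): $493557 × 1.6 = $789691.20.
Continuous local residence of ten or more years (−$750 flat): $789691.20 − $750 = $788941.20.
Rounded to the nearest dollar: $788941.

$788941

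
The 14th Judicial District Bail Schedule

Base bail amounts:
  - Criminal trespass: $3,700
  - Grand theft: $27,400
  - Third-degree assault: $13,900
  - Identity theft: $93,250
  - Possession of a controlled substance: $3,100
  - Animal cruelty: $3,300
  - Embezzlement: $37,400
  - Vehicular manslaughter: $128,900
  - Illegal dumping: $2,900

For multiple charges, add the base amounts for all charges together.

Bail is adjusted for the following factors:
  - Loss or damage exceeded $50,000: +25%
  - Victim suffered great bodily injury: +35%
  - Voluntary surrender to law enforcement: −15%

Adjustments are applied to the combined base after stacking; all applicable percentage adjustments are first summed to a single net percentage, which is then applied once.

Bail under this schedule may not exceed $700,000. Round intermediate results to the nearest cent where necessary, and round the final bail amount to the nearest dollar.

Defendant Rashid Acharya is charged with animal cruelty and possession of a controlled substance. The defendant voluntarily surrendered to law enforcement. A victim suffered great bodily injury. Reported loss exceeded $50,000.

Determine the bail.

Base amounts from the schedule: animal cruelty $3,300; possession of a controlled substance $3,100.
Stacking rule: sum of all bases. $3,300 + $3,100 = $6,400.
Net percentage adjustment: +25% +35% −15% = +45%. $6,400 × 1.45 = $9,280.
$9,280 is within the $700,000 maximum.

$9,280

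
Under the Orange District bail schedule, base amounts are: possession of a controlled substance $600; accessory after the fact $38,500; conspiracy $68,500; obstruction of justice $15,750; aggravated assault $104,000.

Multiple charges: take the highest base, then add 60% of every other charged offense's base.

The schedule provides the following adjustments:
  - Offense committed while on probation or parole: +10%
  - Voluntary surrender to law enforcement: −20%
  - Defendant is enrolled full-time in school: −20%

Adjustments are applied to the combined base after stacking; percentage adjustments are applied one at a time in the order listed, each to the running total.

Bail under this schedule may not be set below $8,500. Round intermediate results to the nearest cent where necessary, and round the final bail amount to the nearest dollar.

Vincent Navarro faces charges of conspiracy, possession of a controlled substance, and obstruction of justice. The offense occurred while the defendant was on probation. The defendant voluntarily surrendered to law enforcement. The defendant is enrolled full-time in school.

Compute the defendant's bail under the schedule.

Base amounts from the schedule: conspiracy $68,500; possession of a controlled substance $600; obstruction of justice $15,750.
Stacking rule: highest base plus 60% of each additional charge. Highest is conspiracy at $68,500. Additional: $600 × 60% = $360; $15,750 × 60% = $9,450. Combined base = $68,500 + $9,810 = $78,310.
Offense committed while on probation or parole (+10%): $78,310 × 1.1 = $86,141.
Voluntary surrender to law enforcement (−20%): $86,141 × 0.8 = $68,912.80.
Defendant is enrolled full-time in school (−20%): $68,912.80 × 0.8 = $55,130.24.
$55,130.24 is at or above the $8,500 minimum.
Rounded to the nearest dollar: $55,130.

$55,130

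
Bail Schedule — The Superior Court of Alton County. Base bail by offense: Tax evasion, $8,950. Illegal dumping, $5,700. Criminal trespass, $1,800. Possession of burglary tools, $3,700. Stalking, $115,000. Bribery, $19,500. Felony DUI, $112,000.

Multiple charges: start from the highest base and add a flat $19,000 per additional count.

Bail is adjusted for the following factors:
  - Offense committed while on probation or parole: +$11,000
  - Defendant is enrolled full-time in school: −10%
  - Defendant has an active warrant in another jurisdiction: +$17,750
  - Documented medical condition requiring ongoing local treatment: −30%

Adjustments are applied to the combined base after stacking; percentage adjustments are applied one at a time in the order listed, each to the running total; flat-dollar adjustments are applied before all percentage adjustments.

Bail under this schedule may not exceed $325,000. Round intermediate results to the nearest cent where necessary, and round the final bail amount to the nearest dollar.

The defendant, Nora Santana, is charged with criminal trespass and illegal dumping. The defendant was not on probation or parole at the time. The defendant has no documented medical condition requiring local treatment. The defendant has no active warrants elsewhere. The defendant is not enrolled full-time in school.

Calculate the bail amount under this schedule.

$24,700

Base amounts from the schedule: criminal trespass $1,800; illegal dumping $5,700.
Stacking rule: highest base plus $19,000 per additional charge. Highest is illegal dumping at $5,700; 1 additional charge → +$19,000. Combined base = $24,700.
No adjustment factors apply to this defendant.
$24,700 is within the $325,000 maximum.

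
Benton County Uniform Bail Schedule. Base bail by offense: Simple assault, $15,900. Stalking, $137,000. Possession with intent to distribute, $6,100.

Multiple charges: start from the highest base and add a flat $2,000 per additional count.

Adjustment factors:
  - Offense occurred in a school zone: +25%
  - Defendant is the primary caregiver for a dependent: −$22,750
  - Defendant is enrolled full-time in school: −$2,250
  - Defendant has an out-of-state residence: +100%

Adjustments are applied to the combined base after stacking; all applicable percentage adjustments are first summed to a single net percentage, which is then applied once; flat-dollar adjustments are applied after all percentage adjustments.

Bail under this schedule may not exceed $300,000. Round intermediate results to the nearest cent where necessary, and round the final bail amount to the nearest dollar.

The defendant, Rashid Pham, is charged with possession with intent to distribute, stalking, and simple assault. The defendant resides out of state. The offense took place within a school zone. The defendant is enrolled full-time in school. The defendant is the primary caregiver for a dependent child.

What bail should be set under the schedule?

Base amounts from the schedule: possession with intent to distribute $6,100; stalking $137,000; simple assault $15,900.
Stacking rule: highest base plus $2,000 per additional charge. Highest is stalking at $137,000; 2 additional charges → +$4,000. Combined base = $141,000.
Net percentage adjustment: +25% +100% = +125%. $141,000 × 2.25 = $317,250.
Defendant is the primary caregiver for a dependent (−$22,750 flat): $317,250 − $22,750 = $294,500.
Defendant is enrolled full-time in school (−$2,250 flat): $294,500 − $2,250 = $292,250.
$292,250 is within the $300,000 maximum.

$292,250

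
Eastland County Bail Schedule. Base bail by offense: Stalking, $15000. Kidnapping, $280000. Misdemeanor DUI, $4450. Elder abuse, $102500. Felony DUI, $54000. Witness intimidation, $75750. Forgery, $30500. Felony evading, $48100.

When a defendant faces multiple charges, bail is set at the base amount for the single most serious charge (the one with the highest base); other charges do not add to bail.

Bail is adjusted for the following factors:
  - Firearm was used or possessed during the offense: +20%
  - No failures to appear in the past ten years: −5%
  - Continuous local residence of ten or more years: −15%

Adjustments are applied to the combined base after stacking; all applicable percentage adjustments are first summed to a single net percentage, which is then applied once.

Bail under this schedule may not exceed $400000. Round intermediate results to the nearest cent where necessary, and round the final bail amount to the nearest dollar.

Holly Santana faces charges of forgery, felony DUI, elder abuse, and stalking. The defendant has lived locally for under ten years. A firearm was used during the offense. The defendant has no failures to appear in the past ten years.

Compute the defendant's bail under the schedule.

$117875

Base amounts from the schedule: forgery $30500; felony DUI $54000; elder abuse $102500; stalking $15000.
Stacking rule: use the highest base only. Highest is elder abuse at $102500. Combined base = $102500.
Net percentage adjustment: +20% −5% = +15%. $102500 × 1.15 = $117875.
$117875 is within the $400000 maximum.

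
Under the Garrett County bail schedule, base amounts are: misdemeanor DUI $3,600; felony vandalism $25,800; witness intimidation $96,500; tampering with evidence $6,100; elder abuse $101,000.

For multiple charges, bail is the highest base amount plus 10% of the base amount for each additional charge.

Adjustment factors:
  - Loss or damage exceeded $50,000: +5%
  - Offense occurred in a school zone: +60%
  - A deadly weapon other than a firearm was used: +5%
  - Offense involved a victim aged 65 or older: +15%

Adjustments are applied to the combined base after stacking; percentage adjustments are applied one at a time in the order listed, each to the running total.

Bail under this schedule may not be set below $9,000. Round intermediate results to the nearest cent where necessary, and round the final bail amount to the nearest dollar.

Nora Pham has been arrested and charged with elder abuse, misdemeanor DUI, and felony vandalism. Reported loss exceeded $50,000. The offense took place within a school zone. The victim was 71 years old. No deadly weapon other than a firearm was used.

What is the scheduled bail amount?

$200,812

Base amounts from the schedule: elder abuse $101,000; misdemeanor DUI $3,600; felony vandalism $25,800.
Stacking rule: highest base plus 10% of each additional charge. Highest is elder abuse at $101,000. Additional: $3,600 × 10% = $360; $25,800 × 10% = $2,580. Combined base = $101,000 + $2,940 = $103,940.
Loss or damage exceeded $50,000 (+5%): $103,940 × 1.05 = $109,137.
Offense occurred in a school zone (+60%): $109,137 × 1.6 = $174,619.20.
Offense involved a victim aged 65 or older (+15%): $174,619.20 × 1.15 = $200,812.08.
$200,812.08 is at or above the $9,000 minimum.
Rounded to the nearest dollar: $200,812.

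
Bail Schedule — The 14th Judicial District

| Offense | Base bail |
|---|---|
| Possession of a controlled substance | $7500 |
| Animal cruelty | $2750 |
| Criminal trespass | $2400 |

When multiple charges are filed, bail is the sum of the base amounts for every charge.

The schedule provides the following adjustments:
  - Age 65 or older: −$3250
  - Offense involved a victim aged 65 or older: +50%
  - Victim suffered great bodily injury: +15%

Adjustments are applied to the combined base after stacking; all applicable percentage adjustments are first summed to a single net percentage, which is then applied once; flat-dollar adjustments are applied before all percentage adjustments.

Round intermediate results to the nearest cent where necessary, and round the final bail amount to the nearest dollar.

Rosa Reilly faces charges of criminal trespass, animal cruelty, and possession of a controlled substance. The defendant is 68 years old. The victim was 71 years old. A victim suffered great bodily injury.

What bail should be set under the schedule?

Base amounts from the schedule: criminal trespass $2400; animal cruelty $2750; possession of a controlled substance $7500.
Stacking rule: sum of all bases. $2400 + $2750 + $7500 = $12650.
Age 65 or older (−$3250 flat): $12650 − $3250 = $9400.
Net percentage adjustment: +50% +15% = +65%. $9400 × 1.65 = $15510.

$15510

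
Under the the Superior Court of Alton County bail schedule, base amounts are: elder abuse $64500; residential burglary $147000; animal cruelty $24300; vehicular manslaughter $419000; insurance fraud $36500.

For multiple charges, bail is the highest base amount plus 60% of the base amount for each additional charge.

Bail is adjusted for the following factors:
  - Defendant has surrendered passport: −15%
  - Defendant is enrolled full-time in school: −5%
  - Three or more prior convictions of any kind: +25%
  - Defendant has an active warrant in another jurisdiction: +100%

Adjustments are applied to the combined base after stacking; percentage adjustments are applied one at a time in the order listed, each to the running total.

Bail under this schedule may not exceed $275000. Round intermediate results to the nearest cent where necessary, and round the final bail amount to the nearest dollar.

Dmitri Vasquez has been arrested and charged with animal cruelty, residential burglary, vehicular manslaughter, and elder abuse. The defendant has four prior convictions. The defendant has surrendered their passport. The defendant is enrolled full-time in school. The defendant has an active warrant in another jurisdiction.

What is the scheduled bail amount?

$275000

Base amounts from the schedule: animal cruelty $24300; residential burglary $147000; vehicular manslaughter $419000; elder abuse $64500.
Stacking rule: highest base plus 60% of each additional charge. Highest is vehicular manslaughter at $419000. Additional: $24300 × 60% = $14580; $147000 × 60% = $88200; $64500 × 60% = $38700. Combined base = $419000 + $141480 = $560480.
Defendant has surrendered passport (−15%): $560480 × 0.85 = $476408.
Defendant is enrolled full-time in school (−5%): $476408 × 0.95 = $452587.60.
Three or more prior convictions of any kind (+25%): $452587.60 × 1.25 = $565734.50.
Defendant has an active warrant in another jurisdiction (+100%): $565734.50 × 2 = $1131469.
Result $1131469 exceeds the maximum of $275000; bail is capped at $275000.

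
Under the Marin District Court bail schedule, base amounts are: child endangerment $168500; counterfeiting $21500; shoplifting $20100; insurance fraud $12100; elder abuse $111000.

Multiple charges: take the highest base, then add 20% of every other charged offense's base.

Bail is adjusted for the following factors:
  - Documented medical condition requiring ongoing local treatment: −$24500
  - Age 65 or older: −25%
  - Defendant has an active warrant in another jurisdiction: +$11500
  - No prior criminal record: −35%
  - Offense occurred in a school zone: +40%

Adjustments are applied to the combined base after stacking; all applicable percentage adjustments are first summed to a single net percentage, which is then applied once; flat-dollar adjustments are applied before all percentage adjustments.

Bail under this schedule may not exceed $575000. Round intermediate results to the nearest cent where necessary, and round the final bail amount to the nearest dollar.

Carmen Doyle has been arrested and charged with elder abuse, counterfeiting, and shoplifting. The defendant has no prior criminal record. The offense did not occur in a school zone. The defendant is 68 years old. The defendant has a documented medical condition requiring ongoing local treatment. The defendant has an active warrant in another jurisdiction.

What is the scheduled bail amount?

Base amounts from the schedule: elder abuse $111000; counterfeiting $21500; shoplifting $20100.
Stacking rule: highest base plus 20% of each additional charge. Highest is elder abuse at $111000. Additional: $21500 × 20% = $4300; $20100 × 20% = $4020. Combined base = $111000 + $8320 = $119320.
Documented medical condition requiring ongoing local treatment (−$24500 flat): $119320 − $24500 = $94820.
Defendant has an active warrant in another jurisdiction (+$11500 flat): $94820 + $11500 = $106320.
Net percentage adjustment: −25% −35% = −60%. $106320 × 0.4 = $42528.
$42528 is within the $575000 maximum.

$42528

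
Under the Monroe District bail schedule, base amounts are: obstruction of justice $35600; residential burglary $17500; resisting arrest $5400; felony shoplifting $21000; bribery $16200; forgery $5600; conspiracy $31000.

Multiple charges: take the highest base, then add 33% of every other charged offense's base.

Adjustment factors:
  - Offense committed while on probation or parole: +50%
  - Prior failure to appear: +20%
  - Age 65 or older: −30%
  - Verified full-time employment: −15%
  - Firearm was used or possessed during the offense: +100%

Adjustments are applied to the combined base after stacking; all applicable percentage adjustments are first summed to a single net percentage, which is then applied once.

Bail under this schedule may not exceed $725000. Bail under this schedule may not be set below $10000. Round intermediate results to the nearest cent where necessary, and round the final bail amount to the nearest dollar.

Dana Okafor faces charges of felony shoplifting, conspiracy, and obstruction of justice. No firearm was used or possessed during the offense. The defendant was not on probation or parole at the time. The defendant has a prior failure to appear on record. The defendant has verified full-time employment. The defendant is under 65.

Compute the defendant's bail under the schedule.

$55398

Base amounts from the schedule: felony shoplifting $21000; conspiracy $31000; obstruction of justice $35600.
Stacking rule: highest base plus 33% of each additional charge. Highest is obstruction of justice at $35600. Additional: $21000 × 33% = $6930; $31000 × 33% = $10230. Combined base = $35600 + $17160 = $52760.
Net percentage adjustment: +20% −15% = +5%. $52760 × 1.05 = $55398.
$55398 is within the $725000 maximum.
$55398 is at or above the $10000 minimum.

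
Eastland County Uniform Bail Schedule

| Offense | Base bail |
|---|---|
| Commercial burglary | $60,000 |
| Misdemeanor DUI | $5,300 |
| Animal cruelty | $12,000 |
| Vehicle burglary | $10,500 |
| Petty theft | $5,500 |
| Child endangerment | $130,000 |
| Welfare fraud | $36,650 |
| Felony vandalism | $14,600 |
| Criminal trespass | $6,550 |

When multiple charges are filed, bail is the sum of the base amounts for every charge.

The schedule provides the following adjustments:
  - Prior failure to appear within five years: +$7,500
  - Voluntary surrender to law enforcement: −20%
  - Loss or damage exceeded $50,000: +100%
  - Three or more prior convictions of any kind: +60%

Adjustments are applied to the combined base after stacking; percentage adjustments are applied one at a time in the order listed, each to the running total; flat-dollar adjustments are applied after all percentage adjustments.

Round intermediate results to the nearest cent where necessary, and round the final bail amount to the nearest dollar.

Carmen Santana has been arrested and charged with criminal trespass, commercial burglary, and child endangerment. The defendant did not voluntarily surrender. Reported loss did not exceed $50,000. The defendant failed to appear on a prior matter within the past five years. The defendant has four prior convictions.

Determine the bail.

Base amounts from the schedule: criminal trespass $6,550; commercial burglary $60,000; child endangerment $130,000.
Stacking rule: sum of all bases. $6,550 + $60,000 + $130,000 = $196,550.
Three or more prior convictions of any kind (+60%): $196,550 × 1.6 = $314,480.
Prior failure to appear within five years (+$7,500 flat): $314,480 + $7,500 = $321,980.

$321,980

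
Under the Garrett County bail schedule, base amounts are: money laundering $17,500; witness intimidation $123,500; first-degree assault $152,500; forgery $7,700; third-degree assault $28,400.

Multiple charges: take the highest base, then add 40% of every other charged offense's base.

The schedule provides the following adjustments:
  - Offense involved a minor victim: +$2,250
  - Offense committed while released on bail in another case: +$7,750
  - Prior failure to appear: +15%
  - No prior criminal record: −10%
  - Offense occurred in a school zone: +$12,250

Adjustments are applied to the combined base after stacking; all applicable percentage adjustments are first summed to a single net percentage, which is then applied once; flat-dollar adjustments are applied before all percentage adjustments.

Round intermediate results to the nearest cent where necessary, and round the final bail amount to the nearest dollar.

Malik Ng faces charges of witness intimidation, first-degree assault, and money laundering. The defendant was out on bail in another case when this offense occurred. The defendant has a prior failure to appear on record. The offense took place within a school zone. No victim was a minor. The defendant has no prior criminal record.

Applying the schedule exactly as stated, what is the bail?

Base amounts from the schedule: witness intimidation $123,500; first-degree assault $152,500; money laundering $17,500.
Stacking rule: highest base plus 40% of each additional charge. Highest is first-degree assault at $152,500. Additional: $123,500 × 40% = $49,400; $17,500 × 40% = $7,000. Combined base = $152,500 + $56,400 = $208,900.
Offense committed while released on bail in another case (+$7,750 flat): $208,900 + $7,750 = $216,650.
Offense occurred in a school zone (+$12,250 flat): $216,650 + $12,250 = $228,900.
Net percentage adjustment: +15% −10% = +5%. $228,900 × 1.05 = $240,345.

$240,345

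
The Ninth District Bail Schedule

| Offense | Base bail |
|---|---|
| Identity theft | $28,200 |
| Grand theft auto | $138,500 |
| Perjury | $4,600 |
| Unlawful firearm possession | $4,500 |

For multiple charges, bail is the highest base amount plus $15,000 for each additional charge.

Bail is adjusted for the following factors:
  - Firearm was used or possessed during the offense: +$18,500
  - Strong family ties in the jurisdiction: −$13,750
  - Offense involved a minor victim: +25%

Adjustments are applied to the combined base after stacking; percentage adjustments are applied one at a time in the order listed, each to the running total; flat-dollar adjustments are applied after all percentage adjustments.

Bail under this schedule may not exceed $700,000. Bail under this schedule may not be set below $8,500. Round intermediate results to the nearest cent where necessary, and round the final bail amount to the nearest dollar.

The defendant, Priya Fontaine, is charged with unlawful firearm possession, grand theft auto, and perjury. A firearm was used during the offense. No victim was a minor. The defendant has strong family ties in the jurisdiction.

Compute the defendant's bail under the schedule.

Base amounts from the schedule: unlawful firearm possession $4,500; grand theft auto $138,500; perjury $4,600.
Stacking rule: highest base plus $15,000 per additional charge. Highest is grand theft auto at $138,500; 2 additional charges → +$30,000. Combined base = $168,500.
Firearm was used or possessed during the offense (+$18,500 flat): $168,500 + $18,500 = $187,000.
Strong family ties in the jurisdiction (−$13,750 flat): $187,000 − $13,750 = $173,250.
$173,250 is within the $700,000 maximum.
$173,250 is at or above the $8,500 minimum.

$173,250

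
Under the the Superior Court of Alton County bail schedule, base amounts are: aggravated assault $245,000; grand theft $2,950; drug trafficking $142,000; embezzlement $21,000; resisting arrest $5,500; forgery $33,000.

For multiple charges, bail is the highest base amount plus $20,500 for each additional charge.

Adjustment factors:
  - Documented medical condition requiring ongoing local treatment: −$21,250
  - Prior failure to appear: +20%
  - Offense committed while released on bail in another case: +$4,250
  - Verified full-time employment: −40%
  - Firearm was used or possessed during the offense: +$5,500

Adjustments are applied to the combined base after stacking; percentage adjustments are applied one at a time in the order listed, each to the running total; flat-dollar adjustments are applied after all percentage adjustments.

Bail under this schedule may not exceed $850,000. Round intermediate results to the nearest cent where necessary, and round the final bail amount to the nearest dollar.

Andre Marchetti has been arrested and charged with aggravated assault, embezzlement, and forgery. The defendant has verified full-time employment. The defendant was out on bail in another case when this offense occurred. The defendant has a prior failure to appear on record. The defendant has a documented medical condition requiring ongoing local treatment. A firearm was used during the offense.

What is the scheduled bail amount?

Base amounts from the schedule: aggravated assault $245,000; embezzlement $21,000; forgery $33,000.
Stacking rule: highest base plus $20,500 per additional charge. Highest is aggravated assault at $245,000; 2 additional charges → +$41,000. Combined base = $286,000.
Prior failure to appear (+20%): $286,000 × 1.2 = $343,200.
Verified full-time employment (−40%): $343,200 × 0.6 = $205,920.
Documented medical condition requiring ongoing local treatment (−$21,250 flat): $205,920 − $21,250 = $184,670.
Offense committed while released on bail in another case (+$4,250 flat): $184,670 + $4,250 = $188,920.
Firearm was used or possessed during the offense (+$5,500 flat): $188,920 + $5,500 = $194,420.
$194,420 is within the $850,000 maximum.

$194,420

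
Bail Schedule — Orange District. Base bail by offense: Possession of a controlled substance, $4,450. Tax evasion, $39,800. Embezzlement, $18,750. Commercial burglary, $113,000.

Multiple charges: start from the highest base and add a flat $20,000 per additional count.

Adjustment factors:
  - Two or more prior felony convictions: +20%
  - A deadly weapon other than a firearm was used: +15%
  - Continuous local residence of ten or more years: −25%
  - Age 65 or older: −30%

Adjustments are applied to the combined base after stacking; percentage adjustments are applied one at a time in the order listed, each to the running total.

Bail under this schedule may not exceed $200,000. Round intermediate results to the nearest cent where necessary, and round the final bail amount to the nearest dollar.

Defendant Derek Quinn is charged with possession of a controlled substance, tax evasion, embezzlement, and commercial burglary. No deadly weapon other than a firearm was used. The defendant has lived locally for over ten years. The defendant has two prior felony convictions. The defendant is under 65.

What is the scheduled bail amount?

Base amounts from the schedule: possession of a controlled substance $4,450; tax evasion $39,800; embezzlement $18,750; commercial burglary $113,000.
Stacking rule: highest base plus $20,000 per additional charge. Highest is commercial burglary at $113,000; 3 additional charges → +$60,000. Combined base = $173,000.
Two or more prior felony convictions (+20%): $173,000 × 1.2 = $207,600.
Continuous local residence of ten or more years (−25%): $207,600 × 0.75 = $155,700.
$155,700 is within the $200,000 maximum.

$155,700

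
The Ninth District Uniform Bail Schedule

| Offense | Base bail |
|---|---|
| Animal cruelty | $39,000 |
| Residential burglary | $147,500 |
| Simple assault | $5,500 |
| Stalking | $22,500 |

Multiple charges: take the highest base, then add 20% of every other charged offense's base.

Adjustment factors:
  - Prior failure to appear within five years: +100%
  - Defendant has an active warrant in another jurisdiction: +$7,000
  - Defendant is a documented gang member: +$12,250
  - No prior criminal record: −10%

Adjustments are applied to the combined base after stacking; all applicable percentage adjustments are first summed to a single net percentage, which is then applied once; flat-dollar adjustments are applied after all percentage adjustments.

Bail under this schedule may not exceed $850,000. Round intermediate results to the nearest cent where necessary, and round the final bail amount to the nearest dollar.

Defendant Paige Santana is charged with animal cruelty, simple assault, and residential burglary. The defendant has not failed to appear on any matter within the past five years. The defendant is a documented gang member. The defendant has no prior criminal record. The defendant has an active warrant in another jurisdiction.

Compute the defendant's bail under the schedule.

Base amounts from the schedule: animal cruelty $39,000; simple assault $5,500; residential burglary $147,500.
Stacking rule: highest base plus 20% of each additional charge. Highest is residential burglary at $147,500. Additional: $39,000 × 20% = $7,800; $5,500 × 20% = $1,100. Combined base = $147,500 + $8,900 = $156,400.
No prior criminal record (−10%): $156,400 × 0.9 = $140,760.
Defendant has an active warrant in another jurisdiction (+$7,000 flat): $140,760 + $7,000 = $147,760.
Defendant is a documented gang member (+$12,250 flat): $147,760 + $12,250 = $160,010.
$160,010 is within the $850,000 maximum.

$160,010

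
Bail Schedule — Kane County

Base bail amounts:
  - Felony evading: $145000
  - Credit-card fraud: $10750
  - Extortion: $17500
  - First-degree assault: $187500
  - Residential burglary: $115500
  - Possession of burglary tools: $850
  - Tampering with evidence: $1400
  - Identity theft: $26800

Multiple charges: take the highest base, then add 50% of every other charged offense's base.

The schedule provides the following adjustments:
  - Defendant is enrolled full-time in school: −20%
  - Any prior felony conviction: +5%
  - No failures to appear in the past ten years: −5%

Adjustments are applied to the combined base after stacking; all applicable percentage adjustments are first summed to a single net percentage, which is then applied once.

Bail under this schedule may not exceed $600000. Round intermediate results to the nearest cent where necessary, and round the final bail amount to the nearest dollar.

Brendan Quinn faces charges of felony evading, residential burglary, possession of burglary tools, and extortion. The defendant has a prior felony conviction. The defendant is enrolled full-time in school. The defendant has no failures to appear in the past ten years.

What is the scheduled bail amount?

Base amounts from the schedule: felony evading $145000; residential burglary $115500; possession of burglary tools $850; extortion $17500.
Stacking rule: highest base plus 50% of each additional charge. Highest is felony evading at $145000. Additional: $115500 × 50% = $57750; $850 × 50% = $425; $17500 × 50% = $8750. Combined base = $145000 + $66925 = $211925.
Net percentage adjustment: −20% +5% −5% = −20%. $211925 × 0.8 = $169540.
$169540 is within the $600000 maximum.

$169540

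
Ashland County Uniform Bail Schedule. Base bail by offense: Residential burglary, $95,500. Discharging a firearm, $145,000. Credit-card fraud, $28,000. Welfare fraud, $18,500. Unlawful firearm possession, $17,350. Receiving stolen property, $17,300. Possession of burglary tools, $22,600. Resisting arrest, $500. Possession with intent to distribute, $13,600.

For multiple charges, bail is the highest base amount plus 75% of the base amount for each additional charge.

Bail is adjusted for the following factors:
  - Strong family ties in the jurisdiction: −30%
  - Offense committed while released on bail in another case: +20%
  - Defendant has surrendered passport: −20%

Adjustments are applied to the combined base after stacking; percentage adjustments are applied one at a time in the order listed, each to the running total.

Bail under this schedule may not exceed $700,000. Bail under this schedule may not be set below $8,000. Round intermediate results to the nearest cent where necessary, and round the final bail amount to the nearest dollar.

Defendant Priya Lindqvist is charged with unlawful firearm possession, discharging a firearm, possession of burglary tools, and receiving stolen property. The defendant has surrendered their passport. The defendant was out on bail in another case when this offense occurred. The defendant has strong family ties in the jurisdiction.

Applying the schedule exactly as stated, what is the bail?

$126,294

Base amounts from the schedule: unlawful firearm possession $17,350; discharging a firearm $145,000; possession of burglary tools $22,600; receiving stolen property $17,300.
Stacking rule: highest base plus 75% of each additional charge. Highest is discharging a firearm at $145,000. Additional: $17,350 × 75% = $13,012.50; $22,600 × 75% = $16,950; $17,300 × 75% = $12,975. Combined base = $145,000 + $42,937.50 = $187,937.50.
Strong family ties in the jurisdiction (−30%): $187,937.50 × 0.7 = $131,556.25.
Offense committed while released on bail in another case (+20%): $131,556.25 × 1.2 = $157,867.50.
Defendant has surrendered passport (−20%): $157,867.50 × 0.8 = $126,294.
$126,294 is within the $700,000 maximum.
$126,294 is at or above the $8,000 minimum.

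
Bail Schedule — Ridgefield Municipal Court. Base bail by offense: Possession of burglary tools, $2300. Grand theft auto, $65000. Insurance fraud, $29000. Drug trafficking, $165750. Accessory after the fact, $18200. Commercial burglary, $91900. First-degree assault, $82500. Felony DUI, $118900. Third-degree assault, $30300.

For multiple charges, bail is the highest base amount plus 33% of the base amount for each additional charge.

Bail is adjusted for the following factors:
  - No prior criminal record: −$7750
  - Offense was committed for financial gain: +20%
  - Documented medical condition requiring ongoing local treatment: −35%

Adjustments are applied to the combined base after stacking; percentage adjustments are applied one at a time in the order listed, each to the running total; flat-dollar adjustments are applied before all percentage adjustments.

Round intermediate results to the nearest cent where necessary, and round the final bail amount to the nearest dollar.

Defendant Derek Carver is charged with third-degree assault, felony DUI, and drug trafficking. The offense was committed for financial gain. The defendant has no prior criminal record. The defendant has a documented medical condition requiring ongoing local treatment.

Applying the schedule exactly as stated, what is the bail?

Base amounts from the schedule: third-degree assault $30300; felony DUI $118900; drug trafficking $165750.
Stacking rule: highest base plus 33% of each additional charge. Highest is drug trafficking at $165750. Additional: $30300 × 33% = $9999; $118900 × 33% = $39237. Combined base = $165750 + $49236 = $214986.
No prior criminal record (−$7750 flat): $214986 − $7750 = $207236.
Offense was committed for financial gain (+20%): $207236 × 1.2 = $248683.20.
Documented medical condition requiring ongoing local treatment (−35%): $248683.20 × 0.65 = $161644.08.
Rounded to the nearest dollar: $161644.

$161644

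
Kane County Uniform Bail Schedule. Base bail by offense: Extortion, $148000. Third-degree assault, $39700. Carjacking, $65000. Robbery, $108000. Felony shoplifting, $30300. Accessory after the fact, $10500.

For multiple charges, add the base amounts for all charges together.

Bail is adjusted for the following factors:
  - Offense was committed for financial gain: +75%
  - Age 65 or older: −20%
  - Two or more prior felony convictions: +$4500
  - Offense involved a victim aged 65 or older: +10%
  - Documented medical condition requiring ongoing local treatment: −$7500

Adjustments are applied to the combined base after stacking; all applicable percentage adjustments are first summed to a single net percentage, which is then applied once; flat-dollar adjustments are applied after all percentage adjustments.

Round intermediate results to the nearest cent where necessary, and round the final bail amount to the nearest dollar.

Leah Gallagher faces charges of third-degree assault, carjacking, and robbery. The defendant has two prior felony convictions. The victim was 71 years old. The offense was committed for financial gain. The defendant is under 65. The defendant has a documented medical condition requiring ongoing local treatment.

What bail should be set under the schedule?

Base amounts from the schedule: third-degree assault $39700; carjacking $65000; robbery $108000.
Stacking rule: sum of all bases. $39700 + $65000 + $108000 = $212700.
Net percentage adjustment: +75% +10% = +85%. $212700 × 1.85 = $393495.
Two or more prior felony convictions (+$4500 flat): $393495 + $4500 = $397995.
Documented medical condition requiring ongoing local treatment (−$7500 flat): $397995 − $7500 = $390495.

$390495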